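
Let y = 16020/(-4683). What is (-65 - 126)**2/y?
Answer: -56946841/5340 ≈ -10664.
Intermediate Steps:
y = -5340/1561 (y = 16020*(-1/4683) = -5340/1561 ≈ -3.4209)
(-65 - 126)**2/y = (-65 - 126)**2/(-5340/1561) = (-191)**2*(-1561/5340) = 36481*(-1561/5340) = -56946841/5340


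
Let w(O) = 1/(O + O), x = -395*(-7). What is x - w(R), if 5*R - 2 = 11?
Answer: 71885/26 ≈ 2764.8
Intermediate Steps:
R = 13/5 (R = ⅖ + (⅕)*11 = ⅖ + 11/5 = 13/5 ≈ 2.6000)
x = 2765
w(O) = 1/(2*O)
x - w(R) = 2765 - 1/(2*13/5) = 2765 - 5/(2*13) = 2765 - 1*5/26 = 2765 - 5/26 = 71885/26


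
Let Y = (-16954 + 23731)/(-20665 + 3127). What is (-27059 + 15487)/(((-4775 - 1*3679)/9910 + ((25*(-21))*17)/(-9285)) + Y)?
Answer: 207492089341240/4989492203 ≈ 41586.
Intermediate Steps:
Y = -2259/5846 (Y = 6777/(-17538) = 6777*(-1/17538) = -2259/5846 ≈ -0.38642)
(-27059 + 15487)/(((-4775 - 1*3679)/9910 + ((25*(-21))*17)/(-9285)) + Y) = (-27059 + 15487)/(((-4775 - 1*3679)/9910 + ((25*(-21))*17)/(-9285)) - 2259/5846) = -11572/(((-4775 - 3679)*(1/9910) - 525*17*(-1/9285)) - 2259/5846) = -11572/((-8454*1/9910 - 8925*(-1/9285)) - 2259/5846) = -11572/((-4227/4955 + 595/619) - 2259/5846) = -11572/(331712/3067145 - 2259/5846) = -11572/(-4989492203/17930529670) = -11572*(-17930529670/4989492203) = 207492089341240/4989492203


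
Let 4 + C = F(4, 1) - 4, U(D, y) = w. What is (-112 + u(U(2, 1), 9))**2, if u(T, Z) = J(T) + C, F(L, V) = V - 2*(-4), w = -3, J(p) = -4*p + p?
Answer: 10404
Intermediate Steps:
J(p) = -3*p
U(D, y) = -3
F(L, V) = 8 + V (F(L, V) = V + 8 = 8 + V)
C = 1 (C = -4 + ((8 + 1) - 4) = -4 + (9 - 4) = -4 + 5 = 1)
u(T, Z) = 1 - 3*T (u(T, Z) = -3*T + 1 = 1 - 3*T)
(-112 + u(U(2, 1), 9))**2 = (-112 + (1 - 3*(-3)))**2 = (-112 + (1 + 9))**2 = (-112 + 10)**2 = (-102)**2 = 10404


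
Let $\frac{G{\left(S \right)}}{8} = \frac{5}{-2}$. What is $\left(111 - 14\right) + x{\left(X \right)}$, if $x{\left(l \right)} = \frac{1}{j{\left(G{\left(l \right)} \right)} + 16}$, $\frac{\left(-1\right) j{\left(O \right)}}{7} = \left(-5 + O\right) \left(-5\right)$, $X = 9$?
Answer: $\frac{83322}{859} \approx 96.999$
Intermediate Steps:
$G{\left(S \right)} = -20$ ($G{\left(S \right)} = 8 \frac{5}{-2} = 8 \cdot 5 \left(- \frac{1}{2}\right) = 8 \left(- \frac{5}{2}\right) = -20$)
$j{\left(O \right)} = -175 + 35 O$ ($j{\left(O \right)} = - 7 \left(-5 + O\right) \left(-5\right) = - 7 \left(25 - 5 O\right) = -175 + 35 O$)
$x{\left(l \right)} = - \frac{1}{859}$ ($x{\left(l \right)} = \frac{1}{\left(-175 + 35 \left(-20\right)\right) + 16} = \frac{1}{\left(-175 - 700\right) + 16} = \frac{1}{-875 + 16} = \frac{1}{-859} = - \frac{1}{859}$)
$\left(111 - 14\right) + x{\left(X \right)} = \left(111 - 14\right) - \frac{1}{859} = 97 - \frac{1}{859} = \frac{83322}{859}$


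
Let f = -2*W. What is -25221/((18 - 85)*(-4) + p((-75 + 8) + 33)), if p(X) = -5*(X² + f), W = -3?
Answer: 25221/5542 ≈ 4.5509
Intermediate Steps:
f = 6 (f = -2*(-3) = 6)
p(X) = -30 - 5*X² (p(X) = -5*(X² + 6) = -5*(6 + X²) = -30 - 5*X²)
-25221/((18 - 85)*(-4) + p((-75 + 8) + 33)) = -25221/((18 - 85)*(-4) + (-30 - 5*((-75 + 8) + 33)²)) = -25221/(-67*(-4) + (-30 - 5*(-67 + 33)²)) = -25221/(268 + (-30 - 5*(-34)²)) = -25221/(268 + (-30 - 5*1156)) = -25221/(268 + (-30 - 5780)) = -25221/(268 - 5810) = -25221/(-5542) = -25221*(-1/5542) = 25221/5542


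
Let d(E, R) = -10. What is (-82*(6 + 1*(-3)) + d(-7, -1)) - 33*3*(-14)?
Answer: 1130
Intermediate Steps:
(-82*(6 + 1*(-3)) + d(-7, -1)) - 33*3*(-14) = (-82*(6 + 1*(-3)) - 10) - 33*3*(-14) = (-82*(6 - 3) - 10) - 99*(-14) = (-82*3 - 10) - 1*(-1386) = (-246 - 10) + 1386 = -256 + 1386 = 1130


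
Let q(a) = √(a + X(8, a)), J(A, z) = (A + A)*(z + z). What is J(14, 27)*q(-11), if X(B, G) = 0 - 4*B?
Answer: 1512*I*√43 ≈ 9914.8*I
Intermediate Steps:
X(B, G) = -4*B
J(A, z) = 4*A*z (J(A, z) = (2*A)*(2*z) = 4*A*z)
q(a) = √(-32 + a) (q(a) = √(a - 4*8) = √(a - 32) = √(-32 + a))
J(14, 27)*q(-11) = (4*14*27)*√(-32 - 11) = 1512*√(-43) = 1512*(I*√43) = 1512*I*√43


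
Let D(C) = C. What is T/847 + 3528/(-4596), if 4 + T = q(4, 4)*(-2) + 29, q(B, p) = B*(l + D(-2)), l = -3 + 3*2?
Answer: -242507/324401 ≈ -0.74755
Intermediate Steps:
l = 3 (l = -3 + 6 = 3)
q(B, p) = B (q(B, p) = B*(3 - 2) = B*1 = B)
T = 17 (T = -4 + (4*(-2) + 29) = -4 + (-8 + 29) = -4 + 21 = 17)
T/847 + 3528/(-4596) = 17/847 + 3528/(-4596) = 17*(1/847) + 3528*(-1/4596) = 17/847 - 294/383 = -242507/324401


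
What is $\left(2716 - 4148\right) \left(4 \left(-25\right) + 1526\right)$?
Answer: $-2042032$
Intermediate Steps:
$\left(2716 - 4148\right) \left(4 \left(-25\right) + 1526\right) = - 1432 \left(-100 + 1526\right) = \left(-1432\right) 1426 = -2042032$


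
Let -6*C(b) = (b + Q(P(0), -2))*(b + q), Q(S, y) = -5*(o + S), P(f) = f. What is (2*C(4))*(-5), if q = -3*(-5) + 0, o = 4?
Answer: -1520/3 ≈ -506.67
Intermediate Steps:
q = 15 (q = 15 + 0 = 15)
Q(S, y) = -20 - 5*S (Q(S, y) = -5*(4 + S) = -20 - 5*S)
C(b) = -(-20 + b)*(15 + b)/6 (C(b) = -(b + (-20 - 5*0))*(b + 15)/6 = -(b + (-20 + 0))*(15 + b)/6 = -(b - 20)*(15 + b)/6 = -(-20 + b)*(15 + b)/6)
(2*C(4))*(-5) = (2*(50 - ⅙*4² + (⅚)*4))*(-5) = (2*(50 - ⅙*16 + 10/3))*(-5) = (2*(50 - 8/3 + 10/3))*(-5) = (2*(152/3))*(-5) = (304/3)*(-5) = -1520/3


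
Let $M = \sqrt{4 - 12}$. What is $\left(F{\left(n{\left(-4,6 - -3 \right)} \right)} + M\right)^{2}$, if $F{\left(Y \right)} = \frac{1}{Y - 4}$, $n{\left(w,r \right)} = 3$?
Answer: $\left(-1 + 2 i \sqrt{2}\right)^{2} \approx -7.0 - 5.6569 i$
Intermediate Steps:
$F{\left(Y \right)} = \frac{1}{-4 + Y}$
$M = 2 i \sqrt{2}$ ($M = \sqrt{-8} = 2 i \sqrt{2} \approx 2.8284 i$)
$\left(F{\left(n{\left(-4,6 - -3 \right)} \right)} + M\right)^{2} = \left(\frac{1}{-4 + 3} + 2 i \sqrt{2}\right)^{2} = \left(\frac{1}{-1} + 2 i \sqrt{2}\right)^{2} = \left(-1 + 2 i \sqrt{2}\right)^{2}$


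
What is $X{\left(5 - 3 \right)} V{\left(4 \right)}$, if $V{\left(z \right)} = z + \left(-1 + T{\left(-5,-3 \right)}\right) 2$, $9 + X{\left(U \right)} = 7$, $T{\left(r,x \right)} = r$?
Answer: $16$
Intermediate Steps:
$X{\left(U \right)} = -2$ ($X{\left(U \right)} = -9 + 7 = -2$)
$V{\left(z \right)} = -12 + z$ ($V{\left(z \right)} = z + \left(-1 - 5\right) 2 = z - 12 = -12 + z$)
$X{\left(5 - 3 \right)} V{\left(4 \right)} = - 2 \left(-12 + 4\right) = \left(-2\right) \left(-8\right) = 16$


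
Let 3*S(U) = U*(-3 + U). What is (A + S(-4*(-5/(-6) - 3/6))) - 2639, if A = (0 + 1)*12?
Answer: -70877/27 ≈ -2625.1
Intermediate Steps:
S(U) = U*(-3 + U)/3 (S(U) = (U*(-3 + U))/3 = U*(-3 + U)/3)
A = 12 (A = 1*12 = 12)
(A + S(-4*(-5/(-6) - 3/6))) - 2639 = (12 + (-4*(-5/(-6) - 3/6))*(-3 - 4*(-5/(-6) - 3/6))/3) - 2639 = (12 + (-4*(-5*(-1/6) - 3*1/6))*(-3 - 4*(-5*(-1/6) - 3*1/6))/3) - 2639 = (12 + (-4*(5/6 - 1/2))*(-3 - 4*(5/6 - 1/2))/3) - 2639 = (12 + (-4*1/3)*(-3 - 4*1/3)/3) - 2639 = (12 + (1/3)*(-4/3)*(-3 - 4/3)) - 2639 = (12 + (1/3)*(-4/3)*(-13/3)) - 2639 = (12 + 52/27) - 2639 = 376/27 - 2639 = -70877/27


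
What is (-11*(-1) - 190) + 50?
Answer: -129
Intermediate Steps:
(-11*(-1) - 190) + 50 = (11 - 190) + 50 = -179 + 50 = -129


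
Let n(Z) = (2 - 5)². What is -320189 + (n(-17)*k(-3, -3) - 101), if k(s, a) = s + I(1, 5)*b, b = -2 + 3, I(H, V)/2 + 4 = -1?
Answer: -320407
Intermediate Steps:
I(H, V) = -10 (I(H, V) = -8 + 2*(-1) = -8 - 2 = -10)
b = 1
n(Z) = 9 (n(Z) = (-3)² = 9)
k(s, a) = -10 + s (k(s, a) = s - 10*1 = s - 10 = -10 + s)
-320189 + (n(-17)*k(-3, -3) - 101) = -320189 + (9*(-10 - 3) - 101) = -320189 + (9*(-13) - 101) = -320189 + (-117 - 101) = -320189 - 218 = -320407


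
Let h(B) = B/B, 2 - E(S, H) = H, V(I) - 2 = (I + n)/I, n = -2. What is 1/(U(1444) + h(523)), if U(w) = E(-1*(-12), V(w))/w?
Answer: 1042568/1041847 ≈ 1.0007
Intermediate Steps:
V(I) = 2 + (-2 + I)/I (V(I) = 2 + (I - 2)/I = 2 + (-2 + I)/I)
E(S, H) = 2 - H
h(B) = 1
U(w) = (-1 + 2/w)/w (U(w) = (2 - (3 - 2/w))/w = (2 + (-3 + 2/w))/w = (-1 + 2/w)/w)
1/(U(1444) + h(523)) = 1/((2 - 1*1444)/1444² + 1) = 1/((2 - 1444)/2085136 + 1) = 1/((1/2085136)*(-1442) + 1) = 1/(-721/1042568 + 1) = 1/(1041847/1042568) = 1042568/1041847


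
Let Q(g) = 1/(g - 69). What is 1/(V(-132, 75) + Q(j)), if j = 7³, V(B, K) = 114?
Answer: 274/31237 ≈ 0.0087716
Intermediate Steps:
j = 343
Q(g) = 1/(-69 + g)
1/(V(-132, 75) + Q(j)) = 1/(114 + 1/(-69 + 343)) = 1/(114 + 1/274) = 1/(31237/274) = 274/31237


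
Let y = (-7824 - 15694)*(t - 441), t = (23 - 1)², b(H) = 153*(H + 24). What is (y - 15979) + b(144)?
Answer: -1001549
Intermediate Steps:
b(H) = 3672 + 153*H (b(H) = 153*(24 + H) = 3672 + 153*H)
t = 484 (t = 22² = 484)
y = -1011274 (y = (-7824 - 15694)*(484 - 441) = -23518*43 = -1011274)
(y - 15979) + b(144) = (-1011274 - 15979) + (3672 + 153*144) = -1027253 + (3672 + 22032) = -1027253 + 25704 = -1001549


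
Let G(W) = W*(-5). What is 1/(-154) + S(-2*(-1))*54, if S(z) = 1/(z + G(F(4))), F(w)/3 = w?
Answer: -4187/4466 ≈ -0.93753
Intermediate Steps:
F(w) = 3*w
G(W) = -5*W
S(z) = 1/(-60 + z) (S(z) = 1/(z - 15*4) = 1/(z - 5*12) = 1/(z - 60) = 1/(-60 + z))
1/(-154) + S(-2*(-1))*54 = 1/(-154) + 54/(-60 - 2*(-1)) = -1/154 + 54/(-60 + 2) = -1/154 + 54/(-58) = -1/154 - 1/58*54 = -1/154 - 27/29 = -4187/4466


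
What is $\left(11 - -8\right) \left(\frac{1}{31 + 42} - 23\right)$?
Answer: $- \frac{31882}{73} \approx -436.74$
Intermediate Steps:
$\left(11 - -8\right) \left(\frac{1}{31 + 42} - 23\right) = \left(11 + 8\right) \left(\frac{1}{73} - 23\right) = 19 \left(\frac{1}{73} - 23\right) = 19 \left(- \frac{1678}{73}\right) = - \frac{31882}{73}$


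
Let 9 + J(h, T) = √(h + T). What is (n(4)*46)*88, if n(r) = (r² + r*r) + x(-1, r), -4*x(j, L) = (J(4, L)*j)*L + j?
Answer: 94116 + 8096*√2 ≈ 1.0557e+5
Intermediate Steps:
J(h, T) = -9 + √(T + h) (J(h, T) = -9 + √(h + T) = -9 + √(T + h))
x(j, L) = -j/4 - L*j*(-9 + √(4 + L))/4 (x(j, L) = -(((-9 + √(L + 4))*j)*L + j)/4 = -(((-9 + √(4 + L))*j)*L + j)/4 = -((j*(-9 + √(4 + L)))*L + j)/4 = -(L*j*(-9 + √(4 + L)) + j)/4 = -(j + L*j*(-9 + √(4 + L)))/4 = -j/4 - L*j*(-9 + √(4 + L))/4)
n(r) = ¼ + 2*r² + r*(-9 + √(4 + r))/4 (n(r) = (r² + r*r) - ¼*(-1)*(1 + r*(-9 + √(4 + r))) = (r² + r²) + (¼ + r*(-9 + √(4 + r))/4) = 2*r² + (¼ + r*(-9 + √(4 + r))/4) = ¼ + 2*r² + r*(-9 + √(4 + r))/4)
(n(4)*46)*88 = ((¼ + 2*4² + (¼)*4*(-9 + √(4 + 4)))*46)*88 = ((¼ + 2*16 + (¼)*4*(-9 + √8))*46)*88 = ((¼ + 32 + (¼)*4*(-9 + 2*√2))*46)*88 = ((¼ + 32 + (-9 + 2*√2))*46)*88 = ((93/4 + 2*√2)*46)*88 = (2139/2 + 92*√2)*88 = 94116 + 8096*√2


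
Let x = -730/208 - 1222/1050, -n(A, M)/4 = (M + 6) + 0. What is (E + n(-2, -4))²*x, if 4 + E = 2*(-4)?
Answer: -510338/273 ≈ -1869.4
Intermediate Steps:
E = -12 (E = -4 + 2*(-4) = -4 - 8 = -12)
n(A, M) = -24 - 4*M (n(A, M) = -4*((M + 6) + 0) = -4*((6 + M) + 0) = -4*(6 + M) = -24 - 4*M)
x = -255169/54600 (x = -730*1/208 - 1222*1/1050 = -365/104 - 611/525 = -255169/54600 ≈ -4.6734)
(E + n(-2, -4))²*x = (-12 + (-24 - 4*(-4)))²*(-255169/54600) = (-12 + (-24 + 16))²*(-255169/54600) = (-12 - 8)²*(-255169/54600) = (-20)²*(-255169/54600) = 400*(-255169/54600) = -510338/273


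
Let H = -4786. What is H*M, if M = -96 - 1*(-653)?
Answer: -2665802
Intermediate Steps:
M = 557 (M = -96 + 653 = 557)
H*M = -4786*557 = -2665802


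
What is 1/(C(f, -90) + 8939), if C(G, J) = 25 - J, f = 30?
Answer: 1/9054 ≈ 0.00011045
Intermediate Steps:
1/(C(f, -90) + 8939) = 1/((25 - 1*(-90)) + 8939) = 1/((25 + 90) + 8939) = 1/(115 + 8939) = 1/9054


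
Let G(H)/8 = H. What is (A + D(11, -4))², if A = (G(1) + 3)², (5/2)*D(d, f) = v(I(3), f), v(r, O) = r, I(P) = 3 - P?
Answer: 14641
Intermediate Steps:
G(H) = 8*H
D(d, f) = 0 (D(d, f) = 2*(3 - 1*3)/5 = 2*(3 - 3)/5 = (⅖)*0 = 0)
A = 121 (A = (8*1 + 3)² = (8 + 3)² = 11² = 121)
(A + D(11, -4))² = (121 + 0)² = 121² = 14641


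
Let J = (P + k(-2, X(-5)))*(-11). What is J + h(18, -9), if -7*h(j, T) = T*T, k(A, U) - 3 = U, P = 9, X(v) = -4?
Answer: -697/7 ≈ -99.571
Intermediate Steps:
k(A, U) = 3 + U
h(j, T) = -T²/7 (h(j, T) = -T*T/7 = -T²/7)
J = -88 (J = (9 + (3 - 4))*(-11) = (9 - 1)*(-11) = 8*(-11) = -88)
J + h(18, -9) = -88 - ⅐*(-9)² = -88 - ⅐*81 = -88 - 81/7 = -697/7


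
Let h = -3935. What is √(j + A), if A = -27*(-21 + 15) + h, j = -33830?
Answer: I*√37603 ≈ 193.92*I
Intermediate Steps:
A = -3773 (A = -27*(-21 + 15) - 3935 = -27*(-6) - 3935 = 162 - 3935 = -3773)
√(j + A) = √(-33830 - 3773) = √(-37603) = I*√37603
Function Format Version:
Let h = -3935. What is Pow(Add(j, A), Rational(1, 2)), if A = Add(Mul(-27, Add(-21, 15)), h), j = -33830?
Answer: Mul(I, Pow(37603, Rational(1, 2))) ≈ Mul(193.92, I)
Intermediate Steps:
A = -3773 (A = Add(Mul(-27, Add(-21, 15)), -3935) = Add(Mul(-27, -6), -3935) = Add(162, -3935) = -3773)
Pow(Add(j, A), Rational(1, 2)) = Pow(Add(-33830, -3773), Rational(1, 2)) = Pow(-37603, Rational(1, 2)) = Mul(I, Pow(37603, Rational(1, 2)))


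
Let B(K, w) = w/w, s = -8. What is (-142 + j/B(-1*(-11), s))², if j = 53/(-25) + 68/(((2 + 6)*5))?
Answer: 50708641/2500 ≈ 20283.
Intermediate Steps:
B(K, w) = 1
j = -21/50 (j = 53*(-1/25) + 68/((8*5)) = -53/25 + 68/40 = -53/25 + 68*(1/40) = -53/25 + 17/10 = -21/50 ≈ -0.42000)
(-142 + j/B(-1*(-11), s))² = (-142 - 21/50/1)² = (-142 - 21/50*1)² = (-142 - 21/50)² = (-7121/50)² = 50708641/2500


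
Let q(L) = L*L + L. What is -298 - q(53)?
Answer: -3160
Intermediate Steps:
q(L) = L + L**2 (q(L) = L**2 + L = L + L**2)
-298 - q(53) = -298 - 53*(1 + 53) = -298 - 53*54 = -298 - 1*2862 = -298 - 2862 = -3160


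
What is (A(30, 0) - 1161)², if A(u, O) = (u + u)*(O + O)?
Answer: 1347921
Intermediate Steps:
A(u, O) = 4*O*u (A(u, O) = (2*u)*(2*O) = 4*O*u)
(A(30, 0) - 1161)² = (4*0*30 - 1161)² = (0 - 1161)² = (-1161)² = 1347921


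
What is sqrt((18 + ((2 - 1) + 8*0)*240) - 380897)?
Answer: I*sqrt(380639) ≈ 616.96*I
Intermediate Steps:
sqrt((18 + ((2 - 1) + 8*0)*240) - 380897) = sqrt((18 + (1 + 0)*240) - 380897) = sqrt((18 + 1*240) - 380897) = sqrt((18 + 240) - 380897) = sqrt(258 - 380897) = sqrt(-380639) = I*sqrt(380639)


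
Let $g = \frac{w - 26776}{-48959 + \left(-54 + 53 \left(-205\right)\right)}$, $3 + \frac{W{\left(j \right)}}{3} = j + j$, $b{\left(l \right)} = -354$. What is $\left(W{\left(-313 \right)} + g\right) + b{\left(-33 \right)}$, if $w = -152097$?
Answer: $- \frac{134007725}{59878} \approx -2238.0$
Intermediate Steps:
$W{\left(j \right)} = -9 + 6 j$ ($W{\left(j \right)} = -9 + 3 \left(j + j\right) = -9 + 3 \cdot 2 j = -9 + 6 j$)
$g = \frac{178873}{59878}$ ($g = \frac{-152097 - 26776}{-48959 + \left(-54 + 53 \left(-205\right)\right)} = - \frac{178873}{-48959 - 10919} = - \frac{178873}{-59878} = \left(-178873\right) \left(- \frac{1}{59878}\right) = \frac{178873}{59878} \approx 2.9873$)
$\left(W{\left(-313 \right)} + g\right) + b{\left(-33 \right)} = \left(\left(-9 + 6 \left(-313\right)\right) + \frac{178873}{59878}\right) - 354 = \left(\left(-9 - 1878\right) + \frac{178873}{59878}\right) - 354 = \left(-1887 + \frac{178873}{59878}\right) - 354 = - \frac{112810913}{59878} - 354 = - \frac{134007725}{59878}$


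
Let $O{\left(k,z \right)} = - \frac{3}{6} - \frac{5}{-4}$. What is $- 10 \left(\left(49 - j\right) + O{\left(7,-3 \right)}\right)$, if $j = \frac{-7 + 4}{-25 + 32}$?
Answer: $- \frac{7025}{14} \approx -501.79$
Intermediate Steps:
$O{\left(k,z \right)} = \frac{3}{4}$ ($O{\left(k,z \right)} = \left(-3\right) \frac{1}{6} - - \frac{5}{4} = - \frac{1}{2} + \frac{5}{4} = \frac{3}{4}$)
$j = - \frac{3}{7} \approx -0.42857$
$- 10 \left(\left(49 - j\right) + O{\left(7,-3 \right)}\right) = - 10 \left(\left(49 - - \frac{3}{7}\right) + \frac{3}{4}\right) = - 10 \left(\left(49 + \frac{3}{7}\right) + \frac{3}{4}\right) = - 10 \left(\frac{346}{7} + \frac{3}{4}\right) = \left(-10\right) \frac{1405}{28} = - \frac{7025}{14}$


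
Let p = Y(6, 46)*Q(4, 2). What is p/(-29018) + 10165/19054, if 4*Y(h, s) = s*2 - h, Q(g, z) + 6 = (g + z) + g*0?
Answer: 10165/19054 ≈ 0.53348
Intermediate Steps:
Q(g, z) = -6 + g + z (Q(g, z) = -6 + ((g + z) + g*0) = -6 + ((g + z) + 0) = -6 + (g + z) = -6 + g + z)
Y(h, s) = s/2 - h/4 (Y(h, s) = (s*2 - h)/4 = (2*s - h)/4 = (-h + 2*s)/4 = s/2 - h/4)
p = 0 (p = ((½)*46 - ¼*6)*(-6 + 4 + 2) = (23 - 3/2)*0 = (43/2)*0 = 0)
p/(-29018) + 10165/19054 = 0/(-29018) + 10165/19054 = 0*(-1/29018) + 10165*(1/19054) = 0 + 10165/19054 = 10165/19054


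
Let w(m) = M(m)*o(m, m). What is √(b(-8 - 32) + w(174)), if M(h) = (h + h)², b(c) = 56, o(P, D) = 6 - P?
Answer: 2*I*√5086354 ≈ 4510.6*I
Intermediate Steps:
M(h) = 4*h² (M(h) = (2*h)² = 4*h²)
w(m) = 4*m²*(6 - m) (w(m) = (4*m²)*(6 - m) = 4*m²*(6 - m))
√(b(-8 - 32) + w(174)) = √(56 + 4*174²*(6 - 1*174)) = √(56 + 4*30276*(6 - 174)) = √(56 + 4*30276*(-168)) = √(56 - 20345472) = √(-20345416) = 2*I*√5086354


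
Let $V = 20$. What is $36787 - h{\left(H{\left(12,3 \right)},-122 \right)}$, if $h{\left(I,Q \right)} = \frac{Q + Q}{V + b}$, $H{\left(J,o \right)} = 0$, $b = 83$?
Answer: $\frac{3789305}{103} \approx 36789.0$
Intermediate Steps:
$h{\left(I,Q \right)} = \frac{2 Q}{103}$ ($h{\left(I,Q \right)} = \frac{Q + Q}{20 + 83} = \frac{2 Q}{103}$)
$36787 - h{\left(H{\left(12,3 \right)},-122 \right)} = 36787 - \frac{2}{103} \left(-122\right) = 36787 - - \frac{244}{103} = 36787 + \frac{244}{103} = \frac{3789305}{103}$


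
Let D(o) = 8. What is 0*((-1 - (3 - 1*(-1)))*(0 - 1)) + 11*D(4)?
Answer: 88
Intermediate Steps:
0*((-1 - (3 - 1*(-1)))*(0 - 1)) + 11*D(4) = 0*((-1 - (3 - 1*(-1)))*(0 - 1)) + 11*8 = 0*((-1 - (3 + 1))*(-1)) + 88 = 0*((-1 - 1*4)*(-1)) + 88 = 0*((-1 - 4)*(-1)) + 88 = 0*(-5*(-1)) + 88 = 0*5 + 88 = 0 + 88 = 88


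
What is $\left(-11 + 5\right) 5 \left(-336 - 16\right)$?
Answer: $10560$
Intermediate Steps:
$\left(-11 + 5\right) 5 \left(-336 - 16\right) = \left(-6\right) 5 \left(-352\right) = \left(-30\right) \left(-352\right) = 10560$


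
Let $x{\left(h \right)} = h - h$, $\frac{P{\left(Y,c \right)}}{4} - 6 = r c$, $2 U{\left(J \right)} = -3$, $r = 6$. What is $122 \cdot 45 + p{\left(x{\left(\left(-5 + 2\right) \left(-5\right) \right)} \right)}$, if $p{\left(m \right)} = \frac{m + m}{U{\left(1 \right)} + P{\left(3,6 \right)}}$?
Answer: $5490$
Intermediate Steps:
$U{\left(J \right)} = - \frac{3}{2}$ ($U{\left(J \right)} = \frac{1}{2} \left(-3\right) = - \frac{3}{2}$)
$P{\left(Y,c \right)} = 24 + 24 c$ ($P{\left(Y,c \right)} = 24 + 4 \cdot 6 c = 24 + 24 c$)
$x{\left(h \right)} = 0$
$p{\left(m \right)} = \frac{4 m}{333}$ ($p{\left(m \right)} = \frac{m + m}{- \frac{3}{2} + \left(24 + 24 \cdot 6\right)} = \frac{2 m}{- \frac{3}{2} + \left(24 + 144\right)} = \frac{2 m}{- \frac{3}{2} + 168} = \frac{2 m}{\frac{333}{2}} = 2 m \frac{2}{333} = \frac{4 m}{333}$)
$122 \cdot 45 + p{\left(x{\left(\left(-5 + 2\right) \left(-5\right) \right)} \right)} = 122 \cdot 45 + \frac{4}{333} \cdot 0 = 5490 + 0 = 5490$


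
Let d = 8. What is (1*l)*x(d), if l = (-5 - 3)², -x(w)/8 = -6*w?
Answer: 24576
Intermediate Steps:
x(w) = 48*w (x(w) = -(-48)*w = 48*w)
l = 64 (l = (-8)² = 64)
(1*l)*x(d) = (1*64)*(48*8) = 64*384 = 24576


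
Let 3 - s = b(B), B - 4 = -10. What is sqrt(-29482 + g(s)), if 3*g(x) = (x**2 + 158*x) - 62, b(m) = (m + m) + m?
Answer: I*sqrt(254247)/3 ≈ 168.08*I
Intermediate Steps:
B = -6 (B = 4 - 10 = -6)
b(m) = 3*m (b(m) = 2*m + m = 3*m)
s = 21 (s = 3 - 3*(-6) = 3 - 1*(-18) = 3 + 18 = 21)
g(x) = -62/3 + x**2/3 + 158*x/3 (g(x) = ((x**2 + 158*x) - 62)/3 = (-62 + x**2 + 158*x)/3 = -62/3 + x**2/3 + 158*x/3)
sqrt(-29482 + g(s)) = sqrt(-29482 + (-62/3 + (1/3)*21**2 + (158/3)*21)) = sqrt(-29482 + (-62/3 + (1/3)*441 + 1106)) = sqrt(-29482 + (-62/3 + 147 + 1106)) = sqrt(-29482 + 3697/3) = sqrt(-84749/3) = I*sqrt(254247)/3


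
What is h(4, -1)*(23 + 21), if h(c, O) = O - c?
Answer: -220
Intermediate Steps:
h(4, -1)*(23 + 21) = (-1 - 1*4)*(23 + 21) = (-1 - 4)*44 = -5*44 = -220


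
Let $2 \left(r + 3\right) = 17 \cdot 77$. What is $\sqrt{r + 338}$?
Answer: $\frac{\sqrt{3958}}{2} \approx 31.456$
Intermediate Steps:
$r = \frac{1303}{2}$ ($r = -3 + \frac{17 \cdot 77}{2} = -3 + \frac{1}{2} \cdot 1309 = -3 + \frac{1309}{2} = \frac{1303}{2} \approx 651.5$)
$\sqrt{r + 338} = \sqrt{\frac{1303}{2} + 338} = \sqrt{\frac{1979}{2}} = \frac{\sqrt{3958}}{2}$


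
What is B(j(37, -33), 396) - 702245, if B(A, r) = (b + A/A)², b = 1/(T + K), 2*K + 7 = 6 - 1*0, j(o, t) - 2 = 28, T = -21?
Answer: -1298449324/1849 ≈ -7.0224e+5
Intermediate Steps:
j(o, t) = 30 (j(o, t) = 2 + 28 = 30)
K = -½ (K = -7/2 + (6 - 1*0)/2 = -7/2 + (6 + 0)/2 = -7/2 + (½)*6 = -7/2 + 3 = -½ ≈ -0.50000)
b = -2/43 (b = 1/(-21 - ½) = 1/(-43/2) = -2/43 ≈ -0.046512)
B(A, r) = 1681/1849 (B(A, r) = (-2/43 + A/A)² = (-2/43 + 1)² = (41/43)² = 1681/1849)
B(j(37, -33), 396) - 702245 = 1681/1849 - 702245 = -1298449324/1849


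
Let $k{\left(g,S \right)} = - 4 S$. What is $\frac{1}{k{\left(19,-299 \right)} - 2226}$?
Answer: $- \frac{1}{1030} \approx -0.00097087$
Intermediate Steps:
$\frac{1}{k{\left(19,-299 \right)} - 2226} = \frac{1}{\left(-4\right) \left(-299\right) - 2226} = \frac{1}{1196 - 2226} = \frac{1}{-1030} = - \frac{1}{1030}$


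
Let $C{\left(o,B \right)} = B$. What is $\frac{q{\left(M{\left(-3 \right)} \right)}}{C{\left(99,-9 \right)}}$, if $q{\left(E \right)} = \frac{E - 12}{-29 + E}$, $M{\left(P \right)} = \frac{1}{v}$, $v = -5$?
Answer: $- \frac{61}{1314} \approx -0.046423$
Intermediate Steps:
$M{\left(P \right)} = - \frac{1}{5}$ ($M{\left(P \right)} = \frac{1}{-5} = - \frac{1}{5}$)
$q{\left(E \right)} = \frac{-12 + E}{-29 + E}$
$\frac{q{\left(M{\left(-3 \right)} \right)}}{C{\left(99,-9 \right)}} = \frac{\frac{1}{-29 - \frac{1}{5}} \left(-12 - \frac{1}{5}\right)}{-9} = \frac{1}{- \frac{146}{5}} \left(- \frac{61}{5}\right) \left(- \frac{1}{9}\right) = \left(- \frac{5}{146}\right) \left(- \frac{61}{5}\right) \left(- \frac{1}{9}\right) = \frac{61}{146} \left(- \frac{1}{9}\right) = - \frac{61}{1314}$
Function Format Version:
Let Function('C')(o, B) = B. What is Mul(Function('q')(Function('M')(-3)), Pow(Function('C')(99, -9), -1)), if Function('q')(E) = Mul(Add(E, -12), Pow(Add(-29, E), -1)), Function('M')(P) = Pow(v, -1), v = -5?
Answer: Rational(-61, 1314) ≈ -0.046423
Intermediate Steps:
Function('M')(P) = Rational(-1, 5) (Function('M')(P) = Pow(-5, -1) = Rational(-1, 5))
Function('q')(E) = Mul(Pow(Add(-29, E), -1), Add(-12, E)) (Function('q')(E) = Mul(Add(-12, E), Pow(Add(-29, E), -1)) = Mul(Pow(Add(-29, E), -1), Add(-12, E)))
Mul(Function('q')(Function('M')(-3)), Pow(Function('C')(99, -9), -1)) = Mul(Mul(Pow(Add(-29, Rational(-1, 5)), -1), Add(-12, Rational(-1, 5))), Pow(-9, -1)) = Mul(Mul(Pow(Rational(-146, 5), -1), Rational(-61, 5)), Rational(-1, 9)) = Mul(Mul(Rational(-5, 146), Rational(-61, 5)), Rational(-1, 9)) = Mul(Rational(61, 146), Rational(-1, 9)) = Rational(-61, 1314)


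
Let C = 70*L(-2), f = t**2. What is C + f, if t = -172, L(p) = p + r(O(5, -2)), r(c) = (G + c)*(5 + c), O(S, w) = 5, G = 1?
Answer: 33644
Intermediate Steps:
r(c) = (1 + c)*(5 + c)
L(p) = 60 + p (L(p) = p + (5 + 5**2 + 6*5) = p + (5 + 25 + 30) = p + 60 = 60 + p)
f = 29584 (f = (-172)**2 = 29584)
C = 4060 (C = 70*(60 - 2) = 70*58 = 4060)
C + f = 4060 + 29584 = 33644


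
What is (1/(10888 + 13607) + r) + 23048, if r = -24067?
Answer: -24960404/24495 ≈ -1019.0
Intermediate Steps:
(1/(10888 + 13607) + r) + 23048 = (1/(10888 + 13607) - 24067) + 23048 = (1/24495 - 24067) + 23048 = -589521164/24495 + 23048 = -24960404/24495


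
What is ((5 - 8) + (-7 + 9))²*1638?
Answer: 1638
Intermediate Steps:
((5 - 8) + (-7 + 9))²*1638 = (-3 + 2)²*1638 = (-1)²*1638 = 1*1638 = 1638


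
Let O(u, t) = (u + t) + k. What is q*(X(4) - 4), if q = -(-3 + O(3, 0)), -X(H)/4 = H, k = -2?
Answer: -40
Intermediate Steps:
X(H) = -4*H
O(u, t) = -2 + t + u (O(u, t) = (u + t) - 2 = (t + u) - 2 = -2 + t + u)
q = 2 (q = -(-3 + (-2 + 0 + 3)) = -(-3 + 1) = -1*(-2) = 2)
q*(X(4) - 4) = 2*(-4*4 - 4) = 2*(-16 - 4) = 2*(-20) = -40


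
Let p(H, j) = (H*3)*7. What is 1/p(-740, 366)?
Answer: -1/15540 ≈ -6.4350e-5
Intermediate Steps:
p(H, j) = 21*H (p(H, j) = (3*H)*7 = 21*H)
1/p(-740, 366) = 1/(21*(-740)) = 1/(-15540) = -1/15540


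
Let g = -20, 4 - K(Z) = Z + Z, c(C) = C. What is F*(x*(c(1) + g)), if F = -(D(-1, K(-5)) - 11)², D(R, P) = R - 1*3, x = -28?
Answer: -119700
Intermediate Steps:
K(Z) = 4 - 2*Z (K(Z) = 4 - (Z + Z) = 4 - 2*Z)
D(R, P) = -3 + R (D(R, P) = R - 3 = -3 + R)
F = -225 (F = -((-3 - 1) - 11)² = -(-4 - 11)² = -1*(-15)² = -1*225 = -225)
F*(x*(c(1) + g)) = -(-6300)*(1 - 20) = -(-6300)*(-19) = -225*532 = -119700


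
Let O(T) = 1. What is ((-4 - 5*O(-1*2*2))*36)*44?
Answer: -14256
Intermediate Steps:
((-4 - 5*O(-1*2*2))*36)*44 = ((-4 - 5*1)*36)*44 = ((-4 - 5)*36)*44 = -9*36*44 = -324*44 = -14256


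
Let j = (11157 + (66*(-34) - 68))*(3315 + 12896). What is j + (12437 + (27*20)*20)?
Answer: 143409532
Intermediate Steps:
j = 143386295 (j = (11157 + (-2244 - 68))*16211 = (11157 - 2312)*16211 = 8845*16211 = 143386295)
j + (12437 + (27*20)*20) = 143386295 + (12437 + (27*20)*20) = 143386295 + (12437 + 540*20) = 143386295 + (12437 + 10800) = 143386295 + 23237 = 143409532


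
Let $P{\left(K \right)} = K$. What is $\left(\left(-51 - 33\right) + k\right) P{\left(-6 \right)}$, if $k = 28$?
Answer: $336$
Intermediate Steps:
$\left(\left(-51 - 33\right) + k\right) P{\left(-6 \right)} = \left(\left(-51 - 33\right) + 28\right) \left(-6\right) = \left(-84 + 28\right) \left(-6\right) = \left(-56\right) \left(-6\right) = 336$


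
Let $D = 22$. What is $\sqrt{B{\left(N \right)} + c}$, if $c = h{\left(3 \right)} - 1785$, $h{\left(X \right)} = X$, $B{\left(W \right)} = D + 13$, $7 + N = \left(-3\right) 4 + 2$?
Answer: $i \sqrt{1747} \approx 41.797 i$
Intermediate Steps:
$N = -17$ ($N = -7 + \left(\left(-3\right) 4 + 2\right) = -7 + \left(-12 + 2\right) = -7 - 10 = -17$)
$B{\left(W \right)} = 35$ ($B{\left(W \right)} = 22 + 13 = 35$)
$c = -1782$ ($c = 3 - 1785 = -1782$)
$\sqrt{B{\left(N \right)} + c} = \sqrt{35 - 1782} = \sqrt{-1747} = i \sqrt{1747}$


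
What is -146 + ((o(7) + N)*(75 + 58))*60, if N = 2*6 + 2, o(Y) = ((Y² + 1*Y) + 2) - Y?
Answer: 518554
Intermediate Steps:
o(Y) = 2 + Y² (o(Y) = ((Y² + Y) + 2) - Y = ((Y + Y²) + 2) - Y = (2 + Y + Y²) - Y = 2 + Y²)
N = 14 (N = 12 + 2 = 14)
-146 + ((o(7) + N)*(75 + 58))*60 = -146 + (((2 + 7²) + 14)*(75 + 58))*60 = -146 + (((2 + 49) + 14)*133)*60 = -146 + ((51 + 14)*133)*60 = -146 + (65*133)*60 = -146 + 8645*60 = -146 + 518700 = 518554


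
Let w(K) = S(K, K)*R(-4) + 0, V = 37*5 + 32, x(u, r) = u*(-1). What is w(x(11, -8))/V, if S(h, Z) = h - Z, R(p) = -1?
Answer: 0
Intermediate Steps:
x(u, r) = -u
V = 217 (V = 185 + 32 = 217)
w(K) = 0 (w(K) = (K - K)*(-1) + 0 = 0*(-1) + 0 = 0 + 0 = 0)
w(x(11, -8))/V = 0/217 = 0*(1/217) = 0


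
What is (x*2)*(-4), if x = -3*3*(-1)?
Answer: -72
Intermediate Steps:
x = 9 (x = -9*(-1) = 9)
(x*2)*(-4) = (9*2)*(-4) = 18*(-4) = -72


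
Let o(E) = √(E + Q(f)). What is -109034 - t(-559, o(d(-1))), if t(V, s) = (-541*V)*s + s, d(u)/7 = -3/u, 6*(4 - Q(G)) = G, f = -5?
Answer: -109034 - 151210*√930/3 ≈ -1.6461e+6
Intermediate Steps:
Q(G) = 4 - G/6
d(u) = -21/u (d(u) = 7*(-3/u) = -21/u)
o(E) = √(29/6 + E) (o(E) = √(E + (4 - ⅙*(-5))) = √(E + (4 + ⅚)) = √(E + 29/6) = √(29/6 + E))
t(V, s) = s - 541*V*s (t(V, s) = -541*V*s + s = s - 541*V*s)
-109034 - t(-559, o(d(-1))) = -109034 - √(174 + 36*(-21/(-1)))/6*(1 - 541*(-559)) = -109034 - √(174 + 36*(-21*(-1)))/6*(1 + 302419) = -109034 - √(174 + 36*21)/6*302420 = -109034 - √(174 + 756)/6*302420 = -109034 - √930/6*302420 = -109034 - 151210*√930/3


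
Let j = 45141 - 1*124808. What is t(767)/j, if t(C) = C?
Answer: -767/79667 ≈ -0.0096276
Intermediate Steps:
j = -79667 (j = 45141 - 124808 = -79667)
t(767)/j = 767/(-79667) = 767*(-1/79667) = -767/79667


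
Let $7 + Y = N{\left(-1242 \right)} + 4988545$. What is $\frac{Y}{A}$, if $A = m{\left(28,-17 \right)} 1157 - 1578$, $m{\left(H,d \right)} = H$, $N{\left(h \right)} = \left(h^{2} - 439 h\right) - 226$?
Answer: $\frac{3538057}{15409} \approx 229.61$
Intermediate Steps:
$N{\left(h \right)} = -226 + h^{2} - 439 h$
$A = 30818$ ($A = 28 \cdot 1157 - 1578 = 32396 - 1578 = 30818$)
$Y = 7076114$ ($Y = -7 + \left(\left(-226 + \left(-1242\right)^{2} - -545238\right) + 4988545\right) = -7 + \left(\left(-226 + 1542564 + 545238\right) + 4988545\right) = -7 + \left(2087576 + 4988545\right) = -7 + 7076121 = 7076114$)
$\frac{Y}{A} = \frac{7076114}{30818} = 7076114 \cdot \frac{1}{30818} = \frac{3538057}{15409}$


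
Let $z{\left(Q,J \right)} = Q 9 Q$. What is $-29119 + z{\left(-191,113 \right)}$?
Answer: $299210$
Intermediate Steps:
$z{\left(Q,J \right)} = 9 Q^{2}$
$-29119 + z{\left(-191,113 \right)} = -29119 + 9 \left(-191\right)^{2} = -29119 + 9 \cdot 36481 = -29119 + 328329 = 299210$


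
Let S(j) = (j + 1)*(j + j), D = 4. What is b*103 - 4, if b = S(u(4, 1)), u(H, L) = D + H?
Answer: 14828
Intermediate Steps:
u(H, L) = 4 + H
S(j) = 2*j*(1 + j) (S(j) = (1 + j)*(2*j) = 2*j*(1 + j))
b = 144 (b = 2*(4 + 4)*(1 + (4 + 4)) = 2*8*(1 + 8) = 2*8*9 = 144)
b*103 - 4 = 144*103 - 4 = 14832 - 4 = 14828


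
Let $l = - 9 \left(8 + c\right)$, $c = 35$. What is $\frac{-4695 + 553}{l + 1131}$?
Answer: $- \frac{2071}{372} \approx -5.5672$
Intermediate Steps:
$l = -387$ ($l = - 9 \left(8 + 35\right) = \left(-9\right) 43 = -387$)
$\frac{-4695 + 553}{l + 1131} = \frac{-4695 + 553}{-387 + 1131} = - \frac{4142}{744} = \left(-4142\right) \frac{1}{744} = - \frac{2071}{372}$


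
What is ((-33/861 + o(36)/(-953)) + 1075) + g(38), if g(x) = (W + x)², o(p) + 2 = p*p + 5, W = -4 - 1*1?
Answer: 591494508/273511 ≈ 2162.6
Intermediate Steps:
W = -5 (W = -4 - 1 = -5)
o(p) = 3 + p² (o(p) = -2 + (p*p + 5) = -2 + (p² + 5) = -2 + (5 + p²) = 3 + p²)
g(x) = (-5 + x)²
((-33/861 + o(36)/(-953)) + 1075) + g(38) = ((-33/861 + (3 + 36²)/(-953)) + 1075) + (-5 + 38)² = ((-33*1/861 + (3 + 1296)*(-1/953)) + 1075) + 33² = ((-11/287 + 1299*(-1/953)) + 1075) + 1089 = ((-11/287 - 1299/953) + 1075) + 1089 = (-383296/273511 + 1075) + 1089 = 293641029/273511 + 1089 = 591494508/273511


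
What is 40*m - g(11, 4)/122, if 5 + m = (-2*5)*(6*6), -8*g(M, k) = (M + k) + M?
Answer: -7124787/488 ≈ -14600.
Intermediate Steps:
g(M, k) = -M/4 - k/8 (g(M, k) = -((M + k) + M)/8 = -(k + 2*M)/8 = -M/4 - k/8)
m = -365 (m = -5 + (-2*5)*(6*6) = -5 - 10*36 = -5 - 360 = -365)
40*m - g(11, 4)/122 = 40*(-365) - (-¼*11 - ⅛*4)/122 = -14600 - (-11/4 - ½)/122 = -14600 - (-13)/(4*122) = -14600 - 1*(-13/488) = -14600 + 13/488 = -7124787/488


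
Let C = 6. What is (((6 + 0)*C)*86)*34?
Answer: 105264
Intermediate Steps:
(((6 + 0)*C)*86)*34 = (((6 + 0)*6)*86)*34 = ((6*6)*86)*34 = (36*86)*34 = 3096*34 = 105264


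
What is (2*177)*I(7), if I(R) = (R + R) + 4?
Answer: 6372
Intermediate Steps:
I(R) = 4 + 2*R (I(R) = 2*R + 4 = 4 + 2*R)
(2*177)*I(7) = (2*177)*(4 + 2*7) = 354*(4 + 14) = 354*18 = 6372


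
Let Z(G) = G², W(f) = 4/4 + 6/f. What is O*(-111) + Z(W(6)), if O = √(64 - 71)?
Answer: 4 - 111*I*√7 ≈ 4.0 - 293.68*I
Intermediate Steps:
W(f) = 1 + 6/f (W(f) = 4*(¼) + 6/f = 1 + 6/f)
O = I*√7 (O = √(-7) = I*√7 ≈ 2.6458*I)
O*(-111) + Z(W(6)) = (I*√7)*(-111) + ((6 + 6)/6)² = -111*I*√7 + ((⅙)*12)² = -111*I*√7 + 2² = -111*I*√7 + 4 = 4 - 111*I*√7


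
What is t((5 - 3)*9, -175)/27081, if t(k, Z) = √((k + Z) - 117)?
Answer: I*√274/27081 ≈ 0.00061124*I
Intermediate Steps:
t(k, Z) = √(-117 + Z + k) (t(k, Z) = √((Z + k) - 117) = √(-117 + Z + k))
t((5 - 3)*9, -175)/27081 = √(-117 - 175 + (5 - 3)*9)/27081 = √(-117 - 175 + 2*9)*(1/27081) = √(-117 - 175 + 18)*(1/27081) = √(-274)*(1/27081) = (I*√274)*(1/27081) = I*√274/27081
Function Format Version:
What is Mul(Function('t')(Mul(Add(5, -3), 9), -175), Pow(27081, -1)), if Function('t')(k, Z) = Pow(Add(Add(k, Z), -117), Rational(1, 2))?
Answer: Mul(Rational(1, 27081), I, Pow(274, Rational(1, 2))) ≈ Mul(0.00061124, I)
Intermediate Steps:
Function('t')(k, Z) = Pow(Add(-117, Z, k), Rational(1, 2)) (Function('t')(k, Z) = Pow(Add(Add(Z, k), -117), Rational(1, 2)) = Pow(Add(-117, Z, k), Rational(1, 2)))
Mul(Function('t')(Mul(Add(5, -3), 9), -175), Pow(27081, -1)) = Mul(Pow(Add(-117, -175, Mul(Add(5, -3), 9)), Rational(1, 2)), Pow(27081, -1)) = Mul(Pow(Add(-117, -175, Mul(2, 9)), Rational(1, 2)), Rational(1, 27081)) = Mul(Pow(Add(-117, -175, 18), Rational(1, 2)), Rational(1, 27081)) = Mul(Pow(-274, Rational(1, 2)), Rational(1, 27081)) = Mul(Mul(I, Pow(274, Rational(1, 2))), Rational(1, 27081)) = Mul(Rational(1, 27081), I, Pow(274, Rational(1, 2)))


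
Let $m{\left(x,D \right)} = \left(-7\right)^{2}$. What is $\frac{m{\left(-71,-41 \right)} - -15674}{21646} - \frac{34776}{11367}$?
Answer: $- \frac{21260665}{9112966} \approx -2.333$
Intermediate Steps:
$m{\left(x,D \right)} = 49$
$\frac{m{\left(-71,-41 \right)} - -15674}{21646} - \frac{34776}{11367} = \frac{49 - -15674}{21646} - \frac{34776}{11367} = \left(49 + 15674\right) \frac{1}{21646} - \frac{1288}{421} = 15723 \cdot \frac{1}{21646} - \frac{1288}{421} = \frac{15723}{21646} - \frac{1288}{421} = - \frac{21260665}{9112966}$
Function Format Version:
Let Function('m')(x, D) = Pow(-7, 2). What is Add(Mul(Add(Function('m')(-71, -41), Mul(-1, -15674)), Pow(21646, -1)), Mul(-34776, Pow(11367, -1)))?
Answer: Rational(-21260665, 9112966) ≈ -2.3330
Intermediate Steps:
Function('m')(x, D) = 49
Add(Mul(Add(Function('m')(-71, -41), Mul(-1, -15674)), Pow(21646, -1)), Mul(-34776, Pow(11367, -1))) = Add(Mul(Add(49, Mul(-1, -15674)), Pow(21646, -1)), Mul(-34776, Pow(11367, -1))) = Add(Mul(Add(49, 15674), Rational(1, 21646)), Mul(-34776, Rational(1, 11367))) = Add(Mul(15723, Rational(1, 21646)), Rational(-1288, 421)) = Add(Rational(15723, 21646), Rational(-1288, 421)) = Rational(-21260665, 9112966)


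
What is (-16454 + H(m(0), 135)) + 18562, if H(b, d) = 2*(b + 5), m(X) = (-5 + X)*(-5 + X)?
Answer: 2168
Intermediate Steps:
m(X) = (-5 + X)²
H(b, d) = 10 + 2*b (H(b, d) = 2*(5 + b) = 10 + 2*b)
(-16454 + H(m(0), 135)) + 18562 = (-16454 + (10 + 2*(-5 + 0)²)) + 18562 = (-16454 + (10 + 2*(-5)²)) + 18562 = (-16454 + (10 + 2*25)) + 18562 = (-16454 + (10 + 50)) + 18562 = (-16454 + 60) + 18562 = -16394 + 18562 = 2168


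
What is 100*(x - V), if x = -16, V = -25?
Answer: 900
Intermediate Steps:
100*(x - V) = 100*(-16 - 1*(-25)) = 100*(-16 + 25) = 100*9 = 900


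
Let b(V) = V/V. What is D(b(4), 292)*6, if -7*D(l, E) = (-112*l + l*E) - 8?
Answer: -1032/7 ≈ -147.43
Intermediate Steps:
b(V) = 1
D(l, E) = 8/7 + 16*l - E*l/7 (D(l, E) = -((-112*l + l*E) - 8)/7 = -((-112*l + E*l) - 8)/7 = -(-8 - 112*l + E*l)/7 = 8/7 + 16*l - E*l/7)
D(b(4), 292)*6 = (8/7 + 16*1 - ⅐*292*1)*6 = (8/7 + 16 - 292/7)*6 = -172/7*6 = -1032/7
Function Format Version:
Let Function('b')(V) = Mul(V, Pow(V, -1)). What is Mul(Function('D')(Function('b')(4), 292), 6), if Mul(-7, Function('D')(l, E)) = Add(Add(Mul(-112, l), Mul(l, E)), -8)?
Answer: Rational(-1032, 7) ≈ -147.43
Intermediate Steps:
Function('b')(V) = 1
Function('D')(l, E) = Add(Rational(8, 7), Mul(16, l), Mul(Rational(-1, 7), E, l)) (Function('D')(l, E) = Mul(Rational(-1, 7), Add(Add(Mul(-112, l), Mul(l, E)), -8)) = Mul(Rational(-1, 7), Add(Add(Mul(-112, l), Mul(E, l)), -8)) = Mul(Rational(-1, 7), Add(-8, Mul(-112, l), Mul(E, l))) = Add(Rational(8, 7), Mul(16, l), Mul(Rational(-1, 7), E, l)))
Mul(Function('D')(Function('b')(4), 292), 6) = Mul(Add(Rational(8, 7), Mul(16, 1), Mul(Rational(-1, 7), 292, 1)), 6) = Mul(Add(Rational(8, 7), 16, Rational(-292, 7)), 6) = Mul(Rational(-172, 7), 6) = Rational(-1032, 7)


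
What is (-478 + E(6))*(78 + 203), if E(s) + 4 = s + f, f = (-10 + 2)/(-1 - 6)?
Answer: -934044/7 ≈ -1.3343e+5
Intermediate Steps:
f = 8/7 (f = -8/(-7) = -8*(-⅐) = 8/7 ≈ 1.1429)
E(s) = -20/7 + s (E(s) = -4 + (s + 8/7) = -4 + (8/7 + s) = -20/7 + s)
(-478 + E(6))*(78 + 203) = (-478 + (-20/7 + 6))*(78 + 203) = (-478 + 22/7)*281 = -3324/7*281 = -934044/7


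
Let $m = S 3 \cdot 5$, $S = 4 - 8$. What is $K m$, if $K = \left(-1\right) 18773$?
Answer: $1126380$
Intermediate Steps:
$S = -4$ ($S = 4 - 8 = -4$)
$m = -60$ ($m = \left(-4\right) 3 \cdot 5 = \left(-12\right) 5 = -60$)
$K = -18773$
$K m = \left(-18773\right) \left(-60\right) = 1126380$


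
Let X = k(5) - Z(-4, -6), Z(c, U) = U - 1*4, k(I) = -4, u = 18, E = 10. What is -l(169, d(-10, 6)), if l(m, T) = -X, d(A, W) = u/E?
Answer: 6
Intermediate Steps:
Z(c, U) = -4 + U (Z(c, U) = U - 4 = -4 + U)
d(A, W) = 9/5 (d(A, W) = 18/10 = 18*(⅒) = 9/5)
X = 6 (X = -4 - (-4 - 6) = -4 - 1*(-10) = -4 + 10 = 6)
l(m, T) = -6 (l(m, T) = -1*6 = -6)
-l(169, d(-10, 6)) = -1*(-6) = 6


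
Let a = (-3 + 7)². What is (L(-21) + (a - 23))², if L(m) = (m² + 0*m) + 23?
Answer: 208849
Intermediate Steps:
a = 16 (a = 4² = 16)
L(m) = 23 + m² (L(m) = (m² + 0) + 23 = m² + 23 = 23 + m²)
(L(-21) + (a - 23))² = ((23 + (-21)²) + (16 - 23))² = ((23 + 441) - 7)² = (464 - 7)² = 457² = 208849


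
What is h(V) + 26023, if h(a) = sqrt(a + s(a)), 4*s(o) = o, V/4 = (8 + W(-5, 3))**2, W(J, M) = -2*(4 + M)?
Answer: 26023 + 6*sqrt(5) ≈ 26036.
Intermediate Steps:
W(J, M) = -8 - 2*M
V = 144 (V = 4*(8 + (-8 - 2*3))**2 = 4*(8 + (-8 - 6))**2 = 4*(8 - 14)**2 = 4*(-6)**2 = 4*36 = 144)
s(o) = o/4
h(a) = sqrt(5)*sqrt(a)/2 (h(a) = sqrt(a + a/4) = sqrt(5*a/4) = sqrt(5)*sqrt(a)/2)
h(V) + 26023 = sqrt(5)*sqrt(144)/2 + 26023 = (1/2)*sqrt(5)*12 + 26023 = 6*sqrt(5) + 26023 = 26023 + 6*sqrt(5)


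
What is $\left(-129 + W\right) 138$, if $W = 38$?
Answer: $-12558$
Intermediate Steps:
$\left(-129 + W\right) 138 = \left(-129 + 38\right) 138 = \left(-91\right) 138 = -12558$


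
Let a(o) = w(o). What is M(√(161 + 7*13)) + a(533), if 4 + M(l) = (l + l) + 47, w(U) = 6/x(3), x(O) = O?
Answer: 45 + 12*√7 ≈ 76.749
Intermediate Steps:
w(U) = 2 (w(U) = 6/3 = 6*(⅓) = 2)
M(l) = 43 + 2*l (M(l) = -4 + ((l + l) + 47) = -4 + (2*l + 47) = -4 + (47 + 2*l) = 43 + 2*l)
a(o) = 2
M(√(161 + 7*13)) + a(533) = (43 + 2*√(161 + 7*13)) + 2 = (43 + 2*√(161 + 91)) + 2 = (43 + 2*√252) + 2 = (43 + 2*(6*√7)) + 2 = (43 + 12*√7) + 2 = 45 + 12*√7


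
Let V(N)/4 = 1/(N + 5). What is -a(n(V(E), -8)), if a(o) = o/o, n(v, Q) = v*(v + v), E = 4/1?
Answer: -1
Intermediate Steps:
E = 4 (E = 4*1 = 4)
V(N) = 4/(5 + N) (V(N) = 4/(N + 5) = 4/(5 + N))
n(v, Q) = 2*v² (n(v, Q) = v*(2*v) = 2*v²)
a(o) = 1
-a(n(V(E), -8)) = -1*1 = -1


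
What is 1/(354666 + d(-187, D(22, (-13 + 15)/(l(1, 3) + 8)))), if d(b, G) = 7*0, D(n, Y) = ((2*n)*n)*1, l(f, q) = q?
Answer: 1/354666 ≈ 2.8196e-6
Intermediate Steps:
D(n, Y) = 2*n² (D(n, Y) = (2*n²)*1 = 2*n²)
d(b, G) = 0
1/(354666 + d(-187, D(22, (-13 + 15)/(l(1, 3) + 8)))) = 1/(354666 + 0) = 1/354666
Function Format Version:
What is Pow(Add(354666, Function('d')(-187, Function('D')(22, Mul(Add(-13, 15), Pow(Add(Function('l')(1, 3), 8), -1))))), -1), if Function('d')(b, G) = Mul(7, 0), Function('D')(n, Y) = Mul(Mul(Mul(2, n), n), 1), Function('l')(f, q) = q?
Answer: Rational(1, 354666) ≈ 2.8196e-6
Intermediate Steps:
Function('D')(n, Y) = Mul(2, Pow(n, 2)) (Function('D')(n, Y) = Mul(Mul(2, Pow(n, 2)), 1) = Mul(2, Pow(n, 2)))
Function('d')(b, G) = 0
Pow(Add(354666, Function('d')(-187, Function('D')(22, Mul(Add(-13, 15), Pow(Add(Function('l')(1, 3), 8), -1))))), -1) = Pow(Add(354666, 0), -1) = Pow(354666, -1) = Rational(1, 354666)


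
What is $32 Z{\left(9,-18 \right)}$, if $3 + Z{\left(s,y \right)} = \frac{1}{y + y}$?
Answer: $- \frac{872}{9} \approx -96.889$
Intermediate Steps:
$Z{\left(s,y \right)} = -3 + \frac{1}{2 y}$ ($Z{\left(s,y \right)} = -3 + \frac{1}{y + y} = -3 + \frac{1}{2 y}$)
$32 Z{\left(9,-18 \right)} = 32 \left(-3 + \frac{1}{2 \left(-18\right)}\right) = 32 \left(-3 + \frac{1}{2} \left(- \frac{1}{18}\right)\right) = 32 \left(-3 - \frac{1}{36}\right) = 32 \left(- \frac{109}{36}\right) = - \frac{872}{9}$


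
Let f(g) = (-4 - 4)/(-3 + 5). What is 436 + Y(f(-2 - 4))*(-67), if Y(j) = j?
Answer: 704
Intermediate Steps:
f(g) = -4 (f(g) = -8/2 = -8*½ = -4)
436 + Y(f(-2 - 4))*(-67) = 436 - 4*(-67) = 436 + 268 = 704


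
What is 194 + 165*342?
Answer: 56624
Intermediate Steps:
194 + 165*342 = 194 + 56430 = 56624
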